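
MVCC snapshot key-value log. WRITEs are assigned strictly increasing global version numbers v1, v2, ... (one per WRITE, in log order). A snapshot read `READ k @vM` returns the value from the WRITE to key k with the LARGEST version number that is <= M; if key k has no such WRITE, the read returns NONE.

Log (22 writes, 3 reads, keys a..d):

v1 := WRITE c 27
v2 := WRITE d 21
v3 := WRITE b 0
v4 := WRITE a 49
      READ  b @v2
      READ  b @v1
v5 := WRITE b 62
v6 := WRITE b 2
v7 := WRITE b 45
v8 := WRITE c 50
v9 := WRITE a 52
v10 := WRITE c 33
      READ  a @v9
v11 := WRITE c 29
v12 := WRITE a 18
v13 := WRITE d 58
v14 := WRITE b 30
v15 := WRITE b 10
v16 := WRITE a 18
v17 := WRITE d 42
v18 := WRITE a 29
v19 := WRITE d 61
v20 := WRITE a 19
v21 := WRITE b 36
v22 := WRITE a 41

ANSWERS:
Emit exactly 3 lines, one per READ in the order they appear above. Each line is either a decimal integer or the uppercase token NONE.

v1: WRITE c=27  (c history now [(1, 27)])
v2: WRITE d=21  (d history now [(2, 21)])
v3: WRITE b=0  (b history now [(3, 0)])
v4: WRITE a=49  (a history now [(4, 49)])
READ b @v2: history=[(3, 0)] -> no version <= 2 -> NONE
READ b @v1: history=[(3, 0)] -> no version <= 1 -> NONE
v5: WRITE b=62  (b history now [(3, 0), (5, 62)])
v6: WRITE b=2  (b history now [(3, 0), (5, 62), (6, 2)])
v7: WRITE b=45  (b history now [(3, 0), (5, 62), (6, 2), (7, 45)])
v8: WRITE c=50  (c history now [(1, 27), (8, 50)])
v9: WRITE a=52  (a history now [(4, 49), (9, 52)])
v10: WRITE c=33  (c history now [(1, 27), (8, 50), (10, 33)])
READ a @v9: history=[(4, 49), (9, 52)] -> pick v9 -> 52
v11: WRITE c=29  (c history now [(1, 27), (8, 50), (10, 33), (11, 29)])
v12: WRITE a=18  (a history now [(4, 49), (9, 52), (12, 18)])
v13: WRITE d=58  (d history now [(2, 21), (13, 58)])
v14: WRITE b=30  (b history now [(3, 0), (5, 62), (6, 2), (7, 45), (14, 30)])
v15: WRITE b=10  (b history now [(3, 0), (5, 62), (6, 2), (7, 45), (14, 30), (15, 10)])
v16: WRITE a=18  (a history now [(4, 49), (9, 52), (12, 18), (16, 18)])
v17: WRITE d=42  (d history now [(2, 21), (13, 58), (17, 42)])
v18: WRITE a=29  (a history now [(4, 49), (9, 52), (12, 18), (16, 18), (18, 29)])
v19: WRITE d=61  (d history now [(2, 21), (13, 58), (17, 42), (19, 61)])
v20: WRITE a=19  (a history now [(4, 49), (9, 52), (12, 18), (16, 18), (18, 29), (20, 19)])
v21: WRITE b=36  (b history now [(3, 0), (5, 62), (6, 2), (7, 45), (14, 30), (15, 10), (21, 36)])
v22: WRITE a=41  (a history now [(4, 49), (9, 52), (12, 18), (16, 18), (18, 29), (20, 19), (22, 41)])

Answer: NONE
NONE
52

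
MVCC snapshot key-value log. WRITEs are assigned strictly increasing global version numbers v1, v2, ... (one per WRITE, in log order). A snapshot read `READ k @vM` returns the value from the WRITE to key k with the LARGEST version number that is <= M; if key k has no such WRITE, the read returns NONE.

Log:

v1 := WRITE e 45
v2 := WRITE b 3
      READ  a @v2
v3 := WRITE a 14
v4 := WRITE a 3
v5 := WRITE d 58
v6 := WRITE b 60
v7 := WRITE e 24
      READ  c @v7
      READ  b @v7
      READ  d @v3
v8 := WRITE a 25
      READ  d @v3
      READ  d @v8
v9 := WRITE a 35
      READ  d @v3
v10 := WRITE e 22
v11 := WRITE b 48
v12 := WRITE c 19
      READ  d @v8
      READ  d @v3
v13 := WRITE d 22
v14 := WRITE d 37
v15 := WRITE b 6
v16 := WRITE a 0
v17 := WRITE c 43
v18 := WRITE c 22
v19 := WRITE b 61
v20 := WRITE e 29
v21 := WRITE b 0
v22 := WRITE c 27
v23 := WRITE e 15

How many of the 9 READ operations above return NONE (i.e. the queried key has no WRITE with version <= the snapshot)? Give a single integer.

v1: WRITE e=45  (e history now [(1, 45)])
v2: WRITE b=3  (b history now [(2, 3)])
READ a @v2: history=[] -> no version <= 2 -> NONE
v3: WRITE a=14  (a history now [(3, 14)])
v4: WRITE a=3  (a history now [(3, 14), (4, 3)])
v5: WRITE d=58  (d history now [(5, 58)])
v6: WRITE b=60  (b history now [(2, 3), (6, 60)])
v7: WRITE e=24  (e history now [(1, 45), (7, 24)])
READ c @v7: history=[] -> no version <= 7 -> NONE
READ b @v7: history=[(2, 3), (6, 60)] -> pick v6 -> 60
READ d @v3: history=[(5, 58)] -> no version <= 3 -> NONE
v8: WRITE a=25  (a history now [(3, 14), (4, 3), (8, 25)])
READ d @v3: history=[(5, 58)] -> no version <= 3 -> NONE
READ d @v8: history=[(5, 58)] -> pick v5 -> 58
v9: WRITE a=35  (a history now [(3, 14), (4, 3), (8, 25), (9, 35)])
READ d @v3: history=[(5, 58)] -> no version <= 3 -> NONE
v10: WRITE e=22  (e history now [(1, 45), (7, 24), (10, 22)])
v11: WRITE b=48  (b history now [(2, 3), (6, 60), (11, 48)])
v12: WRITE c=19  (c history now [(12, 19)])
READ d @v8: history=[(5, 58)] -> pick v5 -> 58
READ d @v3: history=[(5, 58)] -> no version <= 3 -> NONE
v13: WRITE d=22  (d history now [(5, 58), (13, 22)])
v14: WRITE d=37  (d history now [(5, 58), (13, 22), (14, 37)])
v15: WRITE b=6  (b history now [(2, 3), (6, 60), (11, 48), (15, 6)])
v16: WRITE a=0  (a history now [(3, 14), (4, 3), (8, 25), (9, 35), (16, 0)])
v17: WRITE c=43  (c history now [(12, 19), (17, 43)])
v18: WRITE c=22  (c history now [(12, 19), (17, 43), (18, 22)])
v19: WRITE b=61  (b history now [(2, 3), (6, 60), (11, 48), (15, 6), (19, 61)])
v20: WRITE e=29  (e history now [(1, 45), (7, 24), (10, 22), (20, 29)])
v21: WRITE b=0  (b history now [(2, 3), (6, 60), (11, 48), (15, 6), (19, 61), (21, 0)])
v22: WRITE c=27  (c history now [(12, 19), (17, 43), (18, 22), (22, 27)])
v23: WRITE e=15  (e history now [(1, 45), (7, 24), (10, 22), (20, 29), (23, 15)])
Read results in order: ['NONE', 'NONE', '60', 'NONE', 'NONE', '58', 'NONE', '58', 'NONE']
NONE count = 6

Answer: 6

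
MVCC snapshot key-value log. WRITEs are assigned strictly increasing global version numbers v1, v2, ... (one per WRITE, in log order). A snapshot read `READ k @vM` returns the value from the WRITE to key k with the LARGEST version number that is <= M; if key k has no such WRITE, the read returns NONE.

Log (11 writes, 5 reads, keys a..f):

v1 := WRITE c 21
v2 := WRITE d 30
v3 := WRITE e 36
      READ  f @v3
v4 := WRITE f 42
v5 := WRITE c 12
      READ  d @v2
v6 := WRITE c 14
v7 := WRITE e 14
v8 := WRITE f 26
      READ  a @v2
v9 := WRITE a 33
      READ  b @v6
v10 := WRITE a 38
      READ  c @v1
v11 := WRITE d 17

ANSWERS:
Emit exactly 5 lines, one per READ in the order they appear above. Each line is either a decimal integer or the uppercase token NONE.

v1: WRITE c=21  (c history now [(1, 21)])
v2: WRITE d=30  (d history now [(2, 30)])
v3: WRITE e=36  (e history now [(3, 36)])
READ f @v3: history=[] -> no version <= 3 -> NONE
v4: WRITE f=42  (f history now [(4, 42)])
v5: WRITE c=12  (c history now [(1, 21), (5, 12)])
READ d @v2: history=[(2, 30)] -> pick v2 -> 30
v6: WRITE c=14  (c history now [(1, 21), (5, 12), (6, 14)])
v7: WRITE e=14  (e history now [(3, 36), (7, 14)])
v8: WRITE f=26  (f history now [(4, 42), (8, 26)])
READ a @v2: history=[] -> no version <= 2 -> NONE
v9: WRITE a=33  (a history now [(9, 33)])
READ b @v6: history=[] -> no version <= 6 -> NONE
v10: WRITE a=38  (a history now [(9, 33), (10, 38)])
READ c @v1: history=[(1, 21), (5, 12), (6, 14)] -> pick v1 -> 21
v11: WRITE d=17  (d history now [(2, 30), (11, 17)])

Answer: NONE
30
NONE
NONE
21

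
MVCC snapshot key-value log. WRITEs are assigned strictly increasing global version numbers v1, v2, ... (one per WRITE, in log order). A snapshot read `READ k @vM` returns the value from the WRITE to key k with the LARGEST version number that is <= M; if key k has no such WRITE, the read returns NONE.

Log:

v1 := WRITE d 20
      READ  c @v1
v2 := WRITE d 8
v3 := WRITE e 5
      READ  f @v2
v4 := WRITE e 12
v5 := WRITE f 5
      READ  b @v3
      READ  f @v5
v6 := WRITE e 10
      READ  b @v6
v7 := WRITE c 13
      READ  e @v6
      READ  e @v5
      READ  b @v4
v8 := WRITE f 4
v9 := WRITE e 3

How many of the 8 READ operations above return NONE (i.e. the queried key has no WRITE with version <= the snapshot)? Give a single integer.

v1: WRITE d=20  (d history now [(1, 20)])
READ c @v1: history=[] -> no version <= 1 -> NONE
v2: WRITE d=8  (d history now [(1, 20), (2, 8)])
v3: WRITE e=5  (e history now [(3, 5)])
READ f @v2: history=[] -> no version <= 2 -> NONE
v4: WRITE e=12  (e history now [(3, 5), (4, 12)])
v5: WRITE f=5  (f history now [(5, 5)])
READ b @v3: history=[] -> no version <= 3 -> NONE
READ f @v5: history=[(5, 5)] -> pick v5 -> 5
v6: WRITE e=10  (e history now [(3, 5), (4, 12), (6, 10)])
READ b @v6: history=[] -> no version <= 6 -> NONE
v7: WRITE c=13  (c history now [(7, 13)])
READ e @v6: history=[(3, 5), (4, 12), (6, 10)] -> pick v6 -> 10
READ e @v5: history=[(3, 5), (4, 12), (6, 10)] -> pick v4 -> 12
READ b @v4: history=[] -> no version <= 4 -> NONE
v8: WRITE f=4  (f history now [(5, 5), (8, 4)])
v9: WRITE e=3  (e history now [(3, 5), (4, 12), (6, 10), (9, 3)])
Read results in order: ['NONE', 'NONE', 'NONE', '5', 'NONE', '10', '12', 'NONE']
NONE count = 5

Answer: 5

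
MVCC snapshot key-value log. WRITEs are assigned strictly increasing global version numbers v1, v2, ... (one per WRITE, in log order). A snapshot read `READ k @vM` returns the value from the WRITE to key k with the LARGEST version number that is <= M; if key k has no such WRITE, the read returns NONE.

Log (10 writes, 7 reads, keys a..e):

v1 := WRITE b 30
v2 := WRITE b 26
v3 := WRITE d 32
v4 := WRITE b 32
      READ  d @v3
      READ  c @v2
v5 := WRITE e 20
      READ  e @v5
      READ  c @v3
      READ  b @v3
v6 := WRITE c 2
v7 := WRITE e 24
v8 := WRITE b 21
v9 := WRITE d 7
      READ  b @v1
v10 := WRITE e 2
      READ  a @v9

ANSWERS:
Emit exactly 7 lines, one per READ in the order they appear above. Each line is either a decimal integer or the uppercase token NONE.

v1: WRITE b=30  (b history now [(1, 30)])
v2: WRITE b=26  (b history now [(1, 30), (2, 26)])
v3: WRITE d=32  (d history now [(3, 32)])
v4: WRITE b=32  (b history now [(1, 30), (2, 26), (4, 32)])
READ d @v3: history=[(3, 32)] -> pick v3 -> 32
READ c @v2: history=[] -> no version <= 2 -> NONE
v5: WRITE e=20  (e history now [(5, 20)])
READ e @v5: history=[(5, 20)] -> pick v5 -> 20
READ c @v3: history=[] -> no version <= 3 -> NONE
READ b @v3: history=[(1, 30), (2, 26), (4, 32)] -> pick v2 -> 26
v6: WRITE c=2  (c history now [(6, 2)])
v7: WRITE e=24  (e history now [(5, 20), (7, 24)])
v8: WRITE b=21  (b history now [(1, 30), (2, 26), (4, 32), (8, 21)])
v9: WRITE d=7  (d history now [(3, 32), (9, 7)])
READ b @v1: history=[(1, 30), (2, 26), (4, 32), (8, 21)] -> pick v1 -> 30
v10: WRITE e=2  (e history now [(5, 20), (7, 24), (10, 2)])
READ a @v9: history=[] -> no version <= 9 -> NONE

Answer: 32
NONE
20
NONE
26
30
NONE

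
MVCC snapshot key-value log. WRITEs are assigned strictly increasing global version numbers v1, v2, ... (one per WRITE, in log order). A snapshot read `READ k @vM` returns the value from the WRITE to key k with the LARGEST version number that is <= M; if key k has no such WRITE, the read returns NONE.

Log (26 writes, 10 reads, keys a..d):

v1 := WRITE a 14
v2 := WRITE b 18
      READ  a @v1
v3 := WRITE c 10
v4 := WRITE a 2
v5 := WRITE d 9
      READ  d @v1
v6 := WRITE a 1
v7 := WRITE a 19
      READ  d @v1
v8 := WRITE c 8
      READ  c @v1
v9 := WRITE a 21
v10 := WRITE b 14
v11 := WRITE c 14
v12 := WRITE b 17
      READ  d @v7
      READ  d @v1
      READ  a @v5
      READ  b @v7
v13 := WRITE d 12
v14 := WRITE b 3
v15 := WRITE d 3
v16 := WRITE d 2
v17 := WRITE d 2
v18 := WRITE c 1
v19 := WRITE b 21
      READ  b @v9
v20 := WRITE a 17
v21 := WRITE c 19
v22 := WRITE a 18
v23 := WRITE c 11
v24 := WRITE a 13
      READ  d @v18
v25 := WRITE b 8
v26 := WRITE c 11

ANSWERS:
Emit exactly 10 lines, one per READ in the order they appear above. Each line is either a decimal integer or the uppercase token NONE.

Answer: 14
NONE
NONE
NONE
9
NONE
2
18
18
2

Derivation:
v1: WRITE a=14  (a history now [(1, 14)])
v2: WRITE b=18  (b history now [(2, 18)])
READ a @v1: history=[(1, 14)] -> pick v1 -> 14
v3: WRITE c=10  (c history now [(3, 10)])
v4: WRITE a=2  (a history now [(1, 14), (4, 2)])
v5: WRITE d=9  (d history now [(5, 9)])
READ d @v1: history=[(5, 9)] -> no version <= 1 -> NONE
v6: WRITE a=1  (a history now [(1, 14), (4, 2), (6, 1)])
v7: WRITE a=19  (a history now [(1, 14), (4, 2), (6, 1), (7, 19)])
READ d @v1: history=[(5, 9)] -> no version <= 1 -> NONE
v8: WRITE c=8  (c history now [(3, 10), (8, 8)])
READ c @v1: history=[(3, 10), (8, 8)] -> no version <= 1 -> NONE
v9: WRITE a=21  (a history now [(1, 14), (4, 2), (6, 1), (7, 19), (9, 21)])
v10: WRITE b=14  (b history now [(2, 18), (10, 14)])
v11: WRITE c=14  (c history now [(3, 10), (8, 8), (11, 14)])
v12: WRITE b=17  (b history now [(2, 18), (10, 14), (12, 17)])
READ d @v7: history=[(5, 9)] -> pick v5 -> 9
READ d @v1: history=[(5, 9)] -> no version <= 1 -> NONE
READ a @v5: history=[(1, 14), (4, 2), (6, 1), (7, 19), (9, 21)] -> pick v4 -> 2
READ b @v7: history=[(2, 18), (10, 14), (12, 17)] -> pick v2 -> 18
v13: WRITE d=12  (d history now [(5, 9), (13, 12)])
v14: WRITE b=3  (b history now [(2, 18), (10, 14), (12, 17), (14, 3)])
v15: WRITE d=3  (d history now [(5, 9), (13, 12), (15, 3)])
v16: WRITE d=2  (d history now [(5, 9), (13, 12), (15, 3), (16, 2)])
v17: WRITE d=2  (d history now [(5, 9), (13, 12), (15, 3), (16, 2), (17, 2)])
v18: WRITE c=1  (c history now [(3, 10), (8, 8), (11, 14), (18, 1)])
v19: WRITE b=21  (b history now [(2, 18), (10, 14), (12, 17), (14, 3), (19, 21)])
READ b @v9: history=[(2, 18), (10, 14), (12, 17), (14, 3), (19, 21)] -> pick v2 -> 18
v20: WRITE a=17  (a history now [(1, 14), (4, 2), (6, 1), (7, 19), (9, 21), (20, 17)])
v21: WRITE c=19  (c history now [(3, 10), (8, 8), (11, 14), (18, 1), (21, 19)])
v22: WRITE a=18  (a history now [(1, 14), (4, 2), (6, 1), (7, 19), (9, 21), (20, 17), (22, 18)])
v23: WRITE c=11  (c history now [(3, 10), (8, 8), (11, 14), (18, 1), (21, 19), (23, 11)])
v24: WRITE a=13  (a history now [(1, 14), (4, 2), (6, 1), (7, 19), (9, 21), (20, 17), (22, 18), (24, 13)])
READ d @v18: history=[(5, 9), (13, 12), (15, 3), (16, 2), (17, 2)] -> pick v17 -> 2
v25: WRITE b=8  (b history now [(2, 18), (10, 14), (12, 17), (14, 3), (19, 21), (25, 8)])
v26: WRITE c=11  (c history now [(3, 10), (8, 8), (11, 14), (18, 1), (21, 19), (23, 11), (26, 11)])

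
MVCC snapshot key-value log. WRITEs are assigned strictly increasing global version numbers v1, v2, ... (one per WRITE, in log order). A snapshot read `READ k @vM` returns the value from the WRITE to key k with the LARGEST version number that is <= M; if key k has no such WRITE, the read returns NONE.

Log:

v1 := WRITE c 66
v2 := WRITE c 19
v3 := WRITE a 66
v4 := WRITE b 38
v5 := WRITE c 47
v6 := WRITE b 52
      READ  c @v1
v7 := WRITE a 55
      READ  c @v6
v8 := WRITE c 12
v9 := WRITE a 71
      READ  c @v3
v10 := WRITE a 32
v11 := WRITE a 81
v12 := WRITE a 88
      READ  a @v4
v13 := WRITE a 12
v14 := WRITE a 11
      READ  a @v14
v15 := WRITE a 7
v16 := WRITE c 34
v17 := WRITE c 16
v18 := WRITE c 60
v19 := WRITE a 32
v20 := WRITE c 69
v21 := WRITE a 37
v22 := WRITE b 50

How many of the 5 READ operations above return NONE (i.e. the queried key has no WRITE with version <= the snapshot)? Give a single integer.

Answer: 0

Derivation:
v1: WRITE c=66  (c history now [(1, 66)])
v2: WRITE c=19  (c history now [(1, 66), (2, 19)])
v3: WRITE a=66  (a history now [(3, 66)])
v4: WRITE b=38  (b history now [(4, 38)])
v5: WRITE c=47  (c history now [(1, 66), (2, 19), (5, 47)])
v6: WRITE b=52  (b history now [(4, 38), (6, 52)])
READ c @v1: history=[(1, 66), (2, 19), (5, 47)] -> pick v1 -> 66
v7: WRITE a=55  (a history now [(3, 66), (7, 55)])
READ c @v6: history=[(1, 66), (2, 19), (5, 47)] -> pick v5 -> 47
v8: WRITE c=12  (c history now [(1, 66), (2, 19), (5, 47), (8, 12)])
v9: WRITE a=71  (a history now [(3, 66), (7, 55), (9, 71)])
READ c @v3: history=[(1, 66), (2, 19), (5, 47), (8, 12)] -> pick v2 -> 19
v10: WRITE a=32  (a history now [(3, 66), (7, 55), (9, 71), (10, 32)])
v11: WRITE a=81  (a history now [(3, 66), (7, 55), (9, 71), (10, 32), (11, 81)])
v12: WRITE a=88  (a history now [(3, 66), (7, 55), (9, 71), (10, 32), (11, 81), (12, 88)])
READ a @v4: history=[(3, 66), (7, 55), (9, 71), (10, 32), (11, 81), (12, 88)] -> pick v3 -> 66
v13: WRITE a=12  (a history now [(3, 66), (7, 55), (9, 71), (10, 32), (11, 81), (12, 88), (13, 12)])
v14: WRITE a=11  (a history now [(3, 66), (7, 55), (9, 71), (10, 32), (11, 81), (12, 88), (13, 12), (14, 11)])
READ a @v14: history=[(3, 66), (7, 55), (9, 71), (10, 32), (11, 81), (12, 88), (13, 12), (14, 11)] -> pick v14 -> 11
v15: WRITE a=7  (a history now [(3, 66), (7, 55), (9, 71), (10, 32), (11, 81), (12, 88), (13, 12), (14, 11), (15, 7)])
v16: WRITE c=34  (c history now [(1, 66), (2, 19), (5, 47), (8, 12), (16, 34)])
v17: WRITE c=16  (c history now [(1, 66), (2, 19), (5, 47), (8, 12), (16, 34), (17, 16)])
v18: WRITE c=60  (c history now [(1, 66), (2, 19), (5, 47), (8, 12), (16, 34), (17, 16), (18, 60)])
v19: WRITE a=32  (a history now [(3, 66), (7, 55), (9, 71), (10, 32), (11, 81), (12, 88), (13, 12), (14, 11), (15, 7), (19, 32)])
v20: WRITE c=69  (c history now [(1, 66), (2, 19), (5, 47), (8, 12), (16, 34), (17, 16), (18, 60), (20, 69)])
v21: WRITE a=37  (a history now [(3, 66), (7, 55), (9, 71), (10, 32), (11, 81), (12, 88), (13, 12), (14, 11), (15, 7), (19, 32), (21, 37)])
v22: WRITE b=50  (b history now [(4, 38), (6, 52), (22, 50)])
Read results in order: ['66', '47', '19', '66', '11']
NONE count = 0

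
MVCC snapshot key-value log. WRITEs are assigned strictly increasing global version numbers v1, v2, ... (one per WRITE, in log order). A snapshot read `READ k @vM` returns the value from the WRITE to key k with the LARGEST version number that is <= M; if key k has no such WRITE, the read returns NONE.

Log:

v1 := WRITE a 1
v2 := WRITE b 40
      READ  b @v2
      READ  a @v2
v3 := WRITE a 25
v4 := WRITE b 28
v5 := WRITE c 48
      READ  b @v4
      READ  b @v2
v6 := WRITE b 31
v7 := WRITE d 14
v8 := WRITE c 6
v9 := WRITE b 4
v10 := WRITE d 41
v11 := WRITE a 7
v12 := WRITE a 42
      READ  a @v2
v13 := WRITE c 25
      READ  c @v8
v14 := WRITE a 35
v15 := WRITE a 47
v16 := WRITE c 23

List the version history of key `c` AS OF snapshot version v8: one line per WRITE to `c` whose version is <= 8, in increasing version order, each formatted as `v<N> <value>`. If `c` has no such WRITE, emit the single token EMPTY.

Scan writes for key=c with version <= 8:
  v1 WRITE a 1 -> skip
  v2 WRITE b 40 -> skip
  v3 WRITE a 25 -> skip
  v4 WRITE b 28 -> skip
  v5 WRITE c 48 -> keep
  v6 WRITE b 31 -> skip
  v7 WRITE d 14 -> skip
  v8 WRITE c 6 -> keep
  v9 WRITE b 4 -> skip
  v10 WRITE d 41 -> skip
  v11 WRITE a 7 -> skip
  v12 WRITE a 42 -> skip
  v13 WRITE c 25 -> drop (> snap)
  v14 WRITE a 35 -> skip
  v15 WRITE a 47 -> skip
  v16 WRITE c 23 -> drop (> snap)
Collected: [(5, 48), (8, 6)]

Answer: v5 48
v8 6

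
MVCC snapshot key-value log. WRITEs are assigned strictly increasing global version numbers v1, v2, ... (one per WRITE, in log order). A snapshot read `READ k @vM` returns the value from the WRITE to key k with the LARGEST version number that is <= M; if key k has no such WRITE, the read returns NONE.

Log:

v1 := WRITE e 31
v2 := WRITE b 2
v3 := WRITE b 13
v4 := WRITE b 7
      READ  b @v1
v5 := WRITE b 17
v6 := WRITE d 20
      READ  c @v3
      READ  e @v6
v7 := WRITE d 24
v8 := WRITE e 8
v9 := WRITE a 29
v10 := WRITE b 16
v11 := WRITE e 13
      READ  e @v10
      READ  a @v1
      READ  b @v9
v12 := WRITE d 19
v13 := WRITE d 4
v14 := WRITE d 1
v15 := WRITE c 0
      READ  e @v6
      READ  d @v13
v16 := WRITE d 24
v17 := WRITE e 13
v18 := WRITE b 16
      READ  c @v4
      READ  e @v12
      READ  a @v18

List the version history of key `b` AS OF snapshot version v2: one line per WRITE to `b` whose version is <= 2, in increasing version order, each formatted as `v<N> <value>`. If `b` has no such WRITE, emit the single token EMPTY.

Scan writes for key=b with version <= 2:
  v1 WRITE e 31 -> skip
  v2 WRITE b 2 -> keep
  v3 WRITE b 13 -> drop (> snap)
  v4 WRITE b 7 -> drop (> snap)
  v5 WRITE b 17 -> drop (> snap)
  v6 WRITE d 20 -> skip
  v7 WRITE d 24 -> skip
  v8 WRITE e 8 -> skip
  v9 WRITE a 29 -> skip
  v10 WRITE b 16 -> drop (> snap)
  v11 WRITE e 13 -> skip
  v12 WRITE d 19 -> skip
  v13 WRITE d 4 -> skip
  v14 WRITE d 1 -> skip
  v15 WRITE c 0 -> skip
  v16 WRITE d 24 -> skip
  v17 WRITE e 13 -> skip
  v18 WRITE b 16 -> drop (> snap)
Collected: [(2, 2)]

Answer: v2 2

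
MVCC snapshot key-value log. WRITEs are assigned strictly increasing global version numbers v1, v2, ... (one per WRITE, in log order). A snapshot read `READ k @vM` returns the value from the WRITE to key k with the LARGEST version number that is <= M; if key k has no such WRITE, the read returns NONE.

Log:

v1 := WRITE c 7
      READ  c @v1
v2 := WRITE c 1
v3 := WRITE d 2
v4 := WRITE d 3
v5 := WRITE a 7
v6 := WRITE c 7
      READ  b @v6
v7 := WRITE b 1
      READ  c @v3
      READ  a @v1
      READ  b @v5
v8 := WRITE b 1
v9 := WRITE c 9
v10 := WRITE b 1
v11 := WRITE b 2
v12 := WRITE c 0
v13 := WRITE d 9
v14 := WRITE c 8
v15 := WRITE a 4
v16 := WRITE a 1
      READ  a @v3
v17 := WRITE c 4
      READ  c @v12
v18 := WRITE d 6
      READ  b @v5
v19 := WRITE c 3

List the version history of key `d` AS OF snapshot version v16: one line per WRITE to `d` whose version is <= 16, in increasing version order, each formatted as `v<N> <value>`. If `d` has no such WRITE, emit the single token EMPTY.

Answer: v3 2
v4 3
v13 9

Derivation:
Scan writes for key=d with version <= 16:
  v1 WRITE c 7 -> skip
  v2 WRITE c 1 -> skip
  v3 WRITE d 2 -> keep
  v4 WRITE d 3 -> keep
  v5 WRITE a 7 -> skip
  v6 WRITE c 7 -> skip
  v7 WRITE b 1 -> skip
  v8 WRITE b 1 -> skip
  v9 WRITE c 9 -> skip
  v10 WRITE b 1 -> skip
  v11 WRITE b 2 -> skip
  v12 WRITE c 0 -> skip
  v13 WRITE d 9 -> keep
  v14 WRITE c 8 -> skip
  v15 WRITE a 4 -> skip
  v16 WRITE a 1 -> skip
  v17 WRITE c 4 -> skip
  v18 WRITE d 6 -> drop (> snap)
  v19 WRITE c 3 -> skip
Collected: [(3, 2), (4, 3), (13, 9)]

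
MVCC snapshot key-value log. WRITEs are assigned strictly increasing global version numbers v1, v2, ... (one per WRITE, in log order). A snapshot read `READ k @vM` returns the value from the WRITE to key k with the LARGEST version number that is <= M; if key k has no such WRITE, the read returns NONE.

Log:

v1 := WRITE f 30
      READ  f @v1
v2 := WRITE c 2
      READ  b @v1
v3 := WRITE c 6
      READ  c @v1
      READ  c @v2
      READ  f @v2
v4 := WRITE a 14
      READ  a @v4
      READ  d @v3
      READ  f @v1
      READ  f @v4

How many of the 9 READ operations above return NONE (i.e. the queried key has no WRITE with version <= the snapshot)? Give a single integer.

Answer: 3

Derivation:
v1: WRITE f=30  (f history now [(1, 30)])
READ f @v1: history=[(1, 30)] -> pick v1 -> 30
v2: WRITE c=2  (c history now [(2, 2)])
READ b @v1: history=[] -> no version <= 1 -> NONE
v3: WRITE c=6  (c history now [(2, 2), (3, 6)])
READ c @v1: history=[(2, 2), (3, 6)] -> no version <= 1 -> NONE
READ c @v2: history=[(2, 2), (3, 6)] -> pick v2 -> 2
READ f @v2: history=[(1, 30)] -> pick v1 -> 30
v4: WRITE a=14  (a history now [(4, 14)])
READ a @v4: history=[(4, 14)] -> pick v4 -> 14
READ d @v3: history=[] -> no version <= 3 -> NONE
READ f @v1: history=[(1, 30)] -> pick v1 -> 30
READ f @v4: history=[(1, 30)] -> pick v1 -> 30
Read results in order: ['30', 'NONE', 'NONE', '2', '30', '14', 'NONE', '30', '30']
NONE count = 3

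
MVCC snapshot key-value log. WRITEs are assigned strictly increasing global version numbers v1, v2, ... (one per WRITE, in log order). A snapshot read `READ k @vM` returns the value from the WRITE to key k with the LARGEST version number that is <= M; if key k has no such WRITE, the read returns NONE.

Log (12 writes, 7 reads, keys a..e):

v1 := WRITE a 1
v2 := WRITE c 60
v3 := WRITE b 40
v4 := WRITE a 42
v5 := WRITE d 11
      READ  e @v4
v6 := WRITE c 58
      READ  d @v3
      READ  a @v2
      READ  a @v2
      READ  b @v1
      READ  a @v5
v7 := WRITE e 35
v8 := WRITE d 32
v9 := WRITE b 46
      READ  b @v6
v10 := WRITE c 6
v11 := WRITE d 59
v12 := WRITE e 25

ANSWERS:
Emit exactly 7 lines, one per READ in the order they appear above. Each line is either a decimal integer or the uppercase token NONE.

Answer: NONE
NONE
1
1
NONE
42
40

Derivation:
v1: WRITE a=1  (a history now [(1, 1)])
v2: WRITE c=60  (c history now [(2, 60)])
v3: WRITE b=40  (b history now [(3, 40)])
v4: WRITE a=42  (a history now [(1, 1), (4, 42)])
v5: WRITE d=11  (d history now [(5, 11)])
READ e @v4: history=[] -> no version <= 4 -> NONE
v6: WRITE c=58  (c history now [(2, 60), (6, 58)])
READ d @v3: history=[(5, 11)] -> no version <= 3 -> NONE
READ a @v2: history=[(1, 1), (4, 42)] -> pick v1 -> 1
READ a @v2: history=[(1, 1), (4, 42)] -> pick v1 -> 1
READ b @v1: history=[(3, 40)] -> no version <= 1 -> NONE
READ a @v5: history=[(1, 1), (4, 42)] -> pick v4 -> 42
v7: WRITE e=35  (e history now [(7, 35)])
v8: WRITE d=32  (d history now [(5, 11), (8, 32)])
v9: WRITE b=46  (b history now [(3, 40), (9, 46)])
READ b @v6: history=[(3, 40), (9, 46)] -> pick v3 -> 40
v10: WRITE c=6  (c history now [(2, 60), (6, 58), (10, 6)])
v11: WRITE d=59  (d history now [(5, 11), (8, 32), (11, 59)])
v12: WRITE e=25  (e history now [(7, 35), (12, 25)])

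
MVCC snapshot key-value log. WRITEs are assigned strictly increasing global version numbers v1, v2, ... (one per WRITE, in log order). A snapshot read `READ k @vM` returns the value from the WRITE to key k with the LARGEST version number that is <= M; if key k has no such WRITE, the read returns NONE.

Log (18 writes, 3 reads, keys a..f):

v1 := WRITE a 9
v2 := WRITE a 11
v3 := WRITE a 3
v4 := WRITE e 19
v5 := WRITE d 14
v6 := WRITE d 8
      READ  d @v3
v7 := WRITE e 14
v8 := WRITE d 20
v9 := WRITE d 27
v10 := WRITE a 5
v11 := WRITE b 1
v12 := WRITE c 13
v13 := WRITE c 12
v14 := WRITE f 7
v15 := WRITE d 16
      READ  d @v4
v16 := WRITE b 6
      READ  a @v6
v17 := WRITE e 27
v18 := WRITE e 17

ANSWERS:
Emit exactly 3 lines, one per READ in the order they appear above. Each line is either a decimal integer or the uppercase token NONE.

Answer: NONE
NONE
3

Derivation:
v1: WRITE a=9  (a history now [(1, 9)])
v2: WRITE a=11  (a history now [(1, 9), (2, 11)])
v3: WRITE a=3  (a history now [(1, 9), (2, 11), (3, 3)])
v4: WRITE e=19  (e history now [(4, 19)])
v5: WRITE d=14  (d history now [(5, 14)])
v6: WRITE d=8  (d history now [(5, 14), (6, 8)])
READ d @v3: history=[(5, 14), (6, 8)] -> no version <= 3 -> NONE
v7: WRITE e=14  (e history now [(4, 19), (7, 14)])
v8: WRITE d=20  (d history now [(5, 14), (6, 8), (8, 20)])
v9: WRITE d=27  (d history now [(5, 14), (6, 8), (8, 20), (9, 27)])
v10: WRITE a=5  (a history now [(1, 9), (2, 11), (3, 3), (10, 5)])
v11: WRITE b=1  (b history now [(11, 1)])
v12: WRITE c=13  (c history now [(12, 13)])
v13: WRITE c=12  (c history now [(12, 13), (13, 12)])
v14: WRITE f=7  (f history now [(14, 7)])
v15: WRITE d=16  (d history now [(5, 14), (6, 8), (8, 20), (9, 27), (15, 16)])
READ d @v4: history=[(5, 14), (6, 8), (8, 20), (9, 27), (15, 16)] -> no version <= 4 -> NONE
v16: WRITE b=6  (b history now [(11, 1), (16, 6)])
READ a @v6: history=[(1, 9), (2, 11), (3, 3), (10, 5)] -> pick v3 -> 3
v17: WRITE e=27  (e history now [(4, 19), (7, 14), (17, 27)])
v18: WRITE e=17  (e history now [(4, 19), (7, 14), (17, 27), (18, 17)])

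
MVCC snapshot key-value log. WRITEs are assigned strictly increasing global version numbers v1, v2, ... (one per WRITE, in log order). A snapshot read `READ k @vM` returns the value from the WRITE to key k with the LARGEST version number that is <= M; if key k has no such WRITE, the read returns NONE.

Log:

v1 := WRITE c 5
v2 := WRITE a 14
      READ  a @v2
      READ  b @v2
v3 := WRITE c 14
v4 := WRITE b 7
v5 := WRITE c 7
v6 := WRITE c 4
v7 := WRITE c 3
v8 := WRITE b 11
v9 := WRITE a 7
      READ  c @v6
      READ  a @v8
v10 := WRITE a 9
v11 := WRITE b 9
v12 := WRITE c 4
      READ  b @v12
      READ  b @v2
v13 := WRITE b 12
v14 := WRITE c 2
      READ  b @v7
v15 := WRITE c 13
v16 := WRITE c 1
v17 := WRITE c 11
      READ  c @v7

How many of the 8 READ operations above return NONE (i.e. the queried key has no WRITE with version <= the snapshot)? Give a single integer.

Answer: 2

Derivation:
v1: WRITE c=5  (c history now [(1, 5)])
v2: WRITE a=14  (a history now [(2, 14)])
READ a @v2: history=[(2, 14)] -> pick v2 -> 14
READ b @v2: history=[] -> no version <= 2 -> NONE
v3: WRITE c=14  (c history now [(1, 5), (3, 14)])
v4: WRITE b=7  (b history now [(4, 7)])
v5: WRITE c=7  (c history now [(1, 5), (3, 14), (5, 7)])
v6: WRITE c=4  (c history now [(1, 5), (3, 14), (5, 7), (6, 4)])
v7: WRITE c=3  (c history now [(1, 5), (3, 14), (5, 7), (6, 4), (7, 3)])
v8: WRITE b=11  (b history now [(4, 7), (8, 11)])
v9: WRITE a=7  (a history now [(2, 14), (9, 7)])
READ c @v6: history=[(1, 5), (3, 14), (5, 7), (6, 4), (7, 3)] -> pick v6 -> 4
READ a @v8: history=[(2, 14), (9, 7)] -> pick v2 -> 14
v10: WRITE a=9  (a history now [(2, 14), (9, 7), (10, 9)])
v11: WRITE b=9  (b history now [(4, 7), (8, 11), (11, 9)])
v12: WRITE c=4  (c history now [(1, 5), (3, 14), (5, 7), (6, 4), (7, 3), (12, 4)])
READ b @v12: history=[(4, 7), (8, 11), (11, 9)] -> pick v11 -> 9
READ b @v2: history=[(4, 7), (8, 11), (11, 9)] -> no version <= 2 -> NONE
v13: WRITE b=12  (b history now [(4, 7), (8, 11), (11, 9), (13, 12)])
v14: WRITE c=2  (c history now [(1, 5), (3, 14), (5, 7), (6, 4), (7, 3), (12, 4), (14, 2)])
READ b @v7: history=[(4, 7), (8, 11), (11, 9), (13, 12)] -> pick v4 -> 7
v15: WRITE c=13  (c history now [(1, 5), (3, 14), (5, 7), (6, 4), (7, 3), (12, 4), (14, 2), (15, 13)])
v16: WRITE c=1  (c history now [(1, 5), (3, 14), (5, 7), (6, 4), (7, 3), (12, 4), (14, 2), (15, 13), (16, 1)])
v17: WRITE c=11  (c history now [(1, 5), (3, 14), (5, 7), (6, 4), (7, 3), (12, 4), (14, 2), (15, 13), (16, 1), (17, 11)])
READ c @v7: history=[(1, 5), (3, 14), (5, 7), (6, 4), (7, 3), (12, 4), (14, 2), (15, 13), (16, 1), (17, 11)] -> pick v7 -> 3
Read results in order: ['14', 'NONE', '4', '14', '9', 'NONE', '7', '3']
NONE count = 2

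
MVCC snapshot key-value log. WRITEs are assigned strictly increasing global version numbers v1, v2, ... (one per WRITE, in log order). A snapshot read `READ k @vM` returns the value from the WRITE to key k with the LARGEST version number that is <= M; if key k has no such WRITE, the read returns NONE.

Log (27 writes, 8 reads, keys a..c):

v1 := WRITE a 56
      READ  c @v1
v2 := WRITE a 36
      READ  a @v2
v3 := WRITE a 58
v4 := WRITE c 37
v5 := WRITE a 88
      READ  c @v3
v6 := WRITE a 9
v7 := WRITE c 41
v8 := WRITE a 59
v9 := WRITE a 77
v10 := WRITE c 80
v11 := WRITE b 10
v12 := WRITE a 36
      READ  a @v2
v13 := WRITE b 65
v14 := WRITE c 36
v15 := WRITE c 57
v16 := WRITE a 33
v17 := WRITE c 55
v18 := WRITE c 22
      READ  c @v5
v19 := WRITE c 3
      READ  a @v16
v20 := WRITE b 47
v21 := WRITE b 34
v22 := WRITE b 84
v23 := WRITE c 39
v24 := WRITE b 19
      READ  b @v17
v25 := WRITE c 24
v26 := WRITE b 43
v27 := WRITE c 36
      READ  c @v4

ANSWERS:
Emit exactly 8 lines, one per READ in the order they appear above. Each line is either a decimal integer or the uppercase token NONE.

v1: WRITE a=56  (a history now [(1, 56)])
READ c @v1: history=[] -> no version <= 1 -> NONE
v2: WRITE a=36  (a history now [(1, 56), (2, 36)])
READ a @v2: history=[(1, 56), (2, 36)] -> pick v2 -> 36
v3: WRITE a=58  (a history now [(1, 56), (2, 36), (3, 58)])
v4: WRITE c=37  (c history now [(4, 37)])
v5: WRITE a=88  (a history now [(1, 56), (2, 36), (3, 58), (5, 88)])
READ c @v3: history=[(4, 37)] -> no version <= 3 -> NONE
v6: WRITE a=9  (a history now [(1, 56), (2, 36), (3, 58), (5, 88), (6, 9)])
v7: WRITE c=41  (c history now [(4, 37), (7, 41)])
v8: WRITE a=59  (a history now [(1, 56), (2, 36), (3, 58), (5, 88), (6, 9), (8, 59)])
v9: WRITE a=77  (a history now [(1, 56), (2, 36), (3, 58), (5, 88), (6, 9), (8, 59), (9, 77)])
v10: WRITE c=80  (c history now [(4, 37), (7, 41), (10, 80)])
v11: WRITE b=10  (b history now [(11, 10)])
v12: WRITE a=36  (a history now [(1, 56), (2, 36), (3, 58), (5, 88), (6, 9), (8, 59), (9, 77), (12, 36)])
READ a @v2: history=[(1, 56), (2, 36), (3, 58), (5, 88), (6, 9), (8, 59), (9, 77), (12, 36)] -> pick v2 -> 36
v13: WRITE b=65  (b history now [(11, 10), (13, 65)])
v14: WRITE c=36  (c history now [(4, 37), (7, 41), (10, 80), (14, 36)])
v15: WRITE c=57  (c history now [(4, 37), (7, 41), (10, 80), (14, 36), (15, 57)])
v16: WRITE a=33  (a history now [(1, 56), (2, 36), (3, 58), (5, 88), (6, 9), (8, 59), (9, 77), (12, 36), (16, 33)])
v17: WRITE c=55  (c history now [(4, 37), (7, 41), (10, 80), (14, 36), (15, 57), (17, 55)])
v18: WRITE c=22  (c history now [(4, 37), (7, 41), (10, 80), (14, 36), (15, 57), (17, 55), (18, 22)])
READ c @v5: history=[(4, 37), (7, 41), (10, 80), (14, 36), (15, 57), (17, 55), (18, 22)] -> pick v4 -> 37
v19: WRITE c=3  (c history now [(4, 37), (7, 41), (10, 80), (14, 36), (15, 57), (17, 55), (18, 22), (19, 3)])
READ a @v16: history=[(1, 56), (2, 36), (3, 58), (5, 88), (6, 9), (8, 59), (9, 77), (12, 36), (16, 33)] -> pick v16 -> 33
v20: WRITE b=47  (b history now [(11, 10), (13, 65), (20, 47)])
v21: WRITE b=34  (b history now [(11, 10), (13, 65), (20, 47), (21, 34)])
v22: WRITE b=84  (b history now [(11, 10), (13, 65), (20, 47), (21, 34), (22, 84)])
v23: WRITE c=39  (c history now [(4, 37), (7, 41), (10, 80), (14, 36), (15, 57), (17, 55), (18, 22), (19, 3), (23, 39)])
v24: WRITE b=19  (b history now [(11, 10), (13, 65), (20, 47), (21, 34), (22, 84), (24, 19)])
READ b @v17: history=[(11, 10), (13, 65), (20, 47), (21, 34), (22, 84), (24, 19)] -> pick v13 -> 65
v25: WRITE c=24  (c history now [(4, 37), (7, 41), (10, 80), (14, 36), (15, 57), (17, 55), (18, 22), (19, 3), (23, 39), (25, 24)])
v26: WRITE b=43  (b history now [(11, 10), (13, 65), (20, 47), (21, 34), (22, 84), (24, 19), (26, 43)])
v27: WRITE c=36  (c history now [(4, 37), (7, 41), (10, 80), (14, 36), (15, 57), (17, 55), (18, 22), (19, 3), (23, 39), (25, 24), (27, 36)])
READ c @v4: history=[(4, 37), (7, 41), (10, 80), (14, 36), (15, 57), (17, 55), (18, 22), (19, 3), (23, 39), (25, 24), (27, 36)] -> pick v4 -> 37

Answer: NONE
36
NONE
36
37
33
65
37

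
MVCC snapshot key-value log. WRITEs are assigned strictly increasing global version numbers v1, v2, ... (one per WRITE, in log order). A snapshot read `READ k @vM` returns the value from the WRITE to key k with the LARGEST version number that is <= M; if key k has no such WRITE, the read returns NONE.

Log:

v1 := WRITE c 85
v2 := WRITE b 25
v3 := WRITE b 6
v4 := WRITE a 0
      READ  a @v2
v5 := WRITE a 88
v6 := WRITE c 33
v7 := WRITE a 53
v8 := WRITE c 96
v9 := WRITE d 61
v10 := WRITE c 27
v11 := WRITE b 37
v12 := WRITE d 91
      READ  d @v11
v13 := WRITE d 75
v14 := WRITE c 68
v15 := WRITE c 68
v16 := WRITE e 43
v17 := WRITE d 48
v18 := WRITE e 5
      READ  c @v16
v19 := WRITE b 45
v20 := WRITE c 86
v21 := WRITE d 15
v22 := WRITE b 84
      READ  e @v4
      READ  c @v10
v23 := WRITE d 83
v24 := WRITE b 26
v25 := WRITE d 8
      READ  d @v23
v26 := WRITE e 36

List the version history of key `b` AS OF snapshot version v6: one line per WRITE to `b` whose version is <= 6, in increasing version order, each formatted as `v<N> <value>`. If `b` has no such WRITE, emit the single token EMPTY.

Scan writes for key=b with version <= 6:
  v1 WRITE c 85 -> skip
  v2 WRITE b 25 -> keep
  v3 WRITE b 6 -> keep
  v4 WRITE a 0 -> skip
  v5 WRITE a 88 -> skip
  v6 WRITE c 33 -> skip
  v7 WRITE a 53 -> skip
  v8 WRITE c 96 -> skip
  v9 WRITE d 61 -> skip
  v10 WRITE c 27 -> skip
  v11 WRITE b 37 -> drop (> snap)
  v12 WRITE d 91 -> skip
  v13 WRITE d 75 -> skip
  v14 WRITE c 68 -> skip
  v15 WRITE c 68 -> skip
  v16 WRITE e 43 -> skip
  v17 WRITE d 48 -> skip
  v18 WRITE e 5 -> skip
  v19 WRITE b 45 -> drop (> snap)
  v20 WRITE c 86 -> skip
  v21 WRITE d 15 -> skip
  v22 WRITE b 84 -> drop (> snap)
  v23 WRITE d 83 -> skip
  v24 WRITE b 26 -> drop (> snap)
  v25 WRITE d 8 -> skip
  v26 WRITE e 36 -> skip
Collected: [(2, 25), (3, 6)]

Answer: v2 25
v3 6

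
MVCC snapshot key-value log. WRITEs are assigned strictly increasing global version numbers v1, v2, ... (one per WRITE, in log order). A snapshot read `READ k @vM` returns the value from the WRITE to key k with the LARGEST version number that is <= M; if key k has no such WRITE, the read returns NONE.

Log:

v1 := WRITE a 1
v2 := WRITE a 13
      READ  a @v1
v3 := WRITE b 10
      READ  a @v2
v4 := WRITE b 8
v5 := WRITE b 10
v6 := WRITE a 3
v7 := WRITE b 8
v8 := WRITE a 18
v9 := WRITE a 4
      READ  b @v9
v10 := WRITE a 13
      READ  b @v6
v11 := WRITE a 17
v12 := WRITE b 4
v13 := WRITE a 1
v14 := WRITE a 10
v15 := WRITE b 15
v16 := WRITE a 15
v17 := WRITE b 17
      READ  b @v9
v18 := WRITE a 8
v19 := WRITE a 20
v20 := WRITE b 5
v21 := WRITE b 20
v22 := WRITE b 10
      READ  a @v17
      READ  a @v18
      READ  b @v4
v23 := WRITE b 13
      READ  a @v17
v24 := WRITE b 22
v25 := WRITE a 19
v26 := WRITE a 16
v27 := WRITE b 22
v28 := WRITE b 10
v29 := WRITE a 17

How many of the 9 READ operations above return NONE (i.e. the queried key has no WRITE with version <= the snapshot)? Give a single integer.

v1: WRITE a=1  (a history now [(1, 1)])
v2: WRITE a=13  (a history now [(1, 1), (2, 13)])
READ a @v1: history=[(1, 1), (2, 13)] -> pick v1 -> 1
v3: WRITE b=10  (b history now [(3, 10)])
READ a @v2: history=[(1, 1), (2, 13)] -> pick v2 -> 13
v4: WRITE b=8  (b history now [(3, 10), (4, 8)])
v5: WRITE b=10  (b history now [(3, 10), (4, 8), (5, 10)])
v6: WRITE a=3  (a history now [(1, 1), (2, 13), (6, 3)])
v7: WRITE b=8  (b history now [(3, 10), (4, 8), (5, 10), (7, 8)])
v8: WRITE a=18  (a history now [(1, 1), (2, 13), (6, 3), (8, 18)])
v9: WRITE a=4  (a history now [(1, 1), (2, 13), (6, 3), (8, 18), (9, 4)])
READ b @v9: history=[(3, 10), (4, 8), (5, 10), (7, 8)] -> pick v7 -> 8
v10: WRITE a=13  (a history now [(1, 1), (2, 13), (6, 3), (8, 18), (9, 4), (10, 13)])
READ b @v6: history=[(3, 10), (4, 8), (5, 10), (7, 8)] -> pick v5 -> 10
v11: WRITE a=17  (a history now [(1, 1), (2, 13), (6, 3), (8, 18), (9, 4), (10, 13), (11, 17)])
v12: WRITE b=4  (b history now [(3, 10), (4, 8), (5, 10), (7, 8), (12, 4)])
v13: WRITE a=1  (a history now [(1, 1), (2, 13), (6, 3), (8, 18), (9, 4), (10, 13), (11, 17), (13, 1)])
v14: WRITE a=10  (a history now [(1, 1), (2, 13), (6, 3), (8, 18), (9, 4), (10, 13), (11, 17), (13, 1), (14, 10)])
v15: WRITE b=15  (b history now [(3, 10), (4, 8), (5, 10), (7, 8), (12, 4), (15, 15)])
v16: WRITE a=15  (a history now [(1, 1), (2, 13), (6, 3), (8, 18), (9, 4), (10, 13), (11, 17), (13, 1), (14, 10), (16, 15)])
v17: WRITE b=17  (b history now [(3, 10), (4, 8), (5, 10), (7, 8), (12, 4), (15, 15), (17, 17)])
READ b @v9: history=[(3, 10), (4, 8), (5, 10), (7, 8), (12, 4), (15, 15), (17, 17)] -> pick v7 -> 8
v18: WRITE a=8  (a history now [(1, 1), (2, 13), (6, 3), (8, 18), (9, 4), (10, 13), (11, 17), (13, 1), (14, 10), (16, 15), (18, 8)])
v19: WRITE a=20  (a history now [(1, 1), (2, 13), (6, 3), (8, 18), (9, 4), (10, 13), (11, 17), (13, 1), (14, 10), (16, 15), (18, 8), (19, 20)])
v20: WRITE b=5  (b history now [(3, 10), (4, 8), (5, 10), (7, 8), (12, 4), (15, 15), (17, 17), (20, 5)])
v21: WRITE b=20  (b history now [(3, 10), (4, 8), (5, 10), (7, 8), (12, 4), (15, 15), (17, 17), (20, 5), (21, 20)])
v22: WRITE b=10  (b history now [(3, 10), (4, 8), (5, 10), (7, 8), (12, 4), (15, 15), (17, 17), (20, 5), (21, 20), (22, 10)])
READ a @v17: history=[(1, 1), (2, 13), (6, 3), (8, 18), (9, 4), (10, 13), (11, 17), (13, 1), (14, 10), (16, 15), (18, 8), (19, 20)] -> pick v16 -> 15
READ a @v18: history=[(1, 1), (2, 13), (6, 3), (8, 18), (9, 4), (10, 13), (11, 17), (13, 1), (14, 10), (16, 15), (18, 8), (19, 20)] -> pick v18 -> 8
READ b @v4: history=[(3, 10), (4, 8), (5, 10), (7, 8), (12, 4), (15, 15), (17, 17), (20, 5), (21, 20), (22, 10)] -> pick v4 -> 8
v23: WRITE b=13  (b history now [(3, 10), (4, 8), (5, 10), (7, 8), (12, 4), (15, 15), (17, 17), (20, 5), (21, 20), (22, 10), (23, 13)])
READ a @v17: history=[(1, 1), (2, 13), (6, 3), (8, 18), (9, 4), (10, 13), (11, 17), (13, 1), (14, 10), (16, 15), (18, 8), (19, 20)] -> pick v16 -> 15
v24: WRITE b=22  (b history now [(3, 10), (4, 8), (5, 10), (7, 8), (12, 4), (15, 15), (17, 17), (20, 5), (21, 20), (22, 10), (23, 13), (24, 22)])
v25: WRITE a=19  (a history now [(1, 1), (2, 13), (6, 3), (8, 18), (9, 4), (10, 13), (11, 17), (13, 1), (14, 10), (16, 15), (18, 8), (19, 20), (25, 19)])
v26: WRITE a=16  (a history now [(1, 1), (2, 13), (6, 3), (8, 18), (9, 4), (10, 13), (11, 17), (13, 1), (14, 10), (16, 15), (18, 8), (19, 20), (25, 19), (26, 16)])
v27: WRITE b=22  (b history now [(3, 10), (4, 8), (5, 10), (7, 8), (12, 4), (15, 15), (17, 17), (20, 5), (21, 20), (22, 10), (23, 13), (24, 22), (27, 22)])
v28: WRITE b=10  (b history now [(3, 10), (4, 8), (5, 10), (7, 8), (12, 4), (15, 15), (17, 17), (20, 5), (21, 20), (22, 10), (23, 13), (24, 22), (27, 22), (28, 10)])
v29: WRITE a=17  (a history now [(1, 1), (2, 13), (6, 3), (8, 18), (9, 4), (10, 13), (11, 17), (13, 1), (14, 10), (16, 15), (18, 8), (19, 20), (25, 19), (26, 16), (29, 17)])
Read results in order: ['1', '13', '8', '10', '8', '15', '8', '8', '15']
NONE count = 0

Answer: 0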